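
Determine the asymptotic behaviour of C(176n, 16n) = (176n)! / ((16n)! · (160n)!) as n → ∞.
C(176n, 16n) ~ (285311670611/10000000000)^(16n) · sqrt(11/(20π·16n))

Write N = 16n. Apply Stirling to each factorial:
  (11N)! ~ sqrt(2π·11N) · (11N/e)^(11N),
  N! ~ sqrt(2π N) · (N/e)^N,
  (10N)! ~ sqrt(2π·10N) · (10N/e)^(10N).
The exponential factors combine to (11N)^(11N) / (N^N · (10N)^(10N)) = 11^(11N)/10^(10N) = (11^11/10^10)^N = (285311670611/10000000000)^N.
The square-root prefactors combine to sqrt(2π·11N) / (sqrt(2π N)·sqrt(2π·10N)) = sqrt(11 / (2π·10·N)) = sqrt(11/(20π·16n)).
Substituting N = 16n: C(176n, 16n) ~ (285311670611/10000000000)^(16n) · sqrt(11/(20π·16n)).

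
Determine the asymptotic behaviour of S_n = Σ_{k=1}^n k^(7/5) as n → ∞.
S_n ~ (5/12) · n^(12/5)

Integral comparison: Σ_{k=1}^n k^(7/5) = ∫_0^n x^(7/5) dx + O(n^(7/5)). The integral is n^(1 + 7/5) / (1 + 7/5) = n^((7+5)/5) / ((7+5)/5) = (5/12) · n^(12/5).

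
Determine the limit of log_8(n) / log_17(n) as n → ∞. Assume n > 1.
lim = ln(17) / ln(8) = log_8(17)

Change of base: log_8(n) = ln n / ln 8 and log_17(n) = ln n / ln 17. The ratio is (ln n / ln 8) · (ln 17 / ln n) = ln 17 / ln 8, a constant independent of n. So the limit is ln 17 / ln 8 = log_8(17).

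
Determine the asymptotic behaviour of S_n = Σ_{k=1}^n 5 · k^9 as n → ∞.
S_n ~ n^10 / 2

By integral comparison (Euler-Maclaurin), Σ_{k=1}^n 5 · k^9 = 5 · ∫_0^n x^9 dx + O(n^9) = 5 · n^10/10 = n^10 / 2 + O(n^9). (Equivalently, Faulhaber's formula gives the same leading term.)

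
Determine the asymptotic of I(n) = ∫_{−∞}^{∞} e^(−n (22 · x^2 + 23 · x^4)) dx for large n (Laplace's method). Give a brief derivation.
I(n) ~ sqrt(π/(22n))

φ(x) = 22 · x^2 + 23 · x^4 has its unique global minimum at x* = 0 (since φ'(x) = 44x + 92x^3 = 0 only at x = 0 for real x with both coefficients positive, and φ → ∞ as |x| → ∞). At x* = 0, φ(0) = 0 and φ''(0) = 44. Laplace's method then gives
  I(n) ~ sqrt(2π / (n · φ''(0))) · e^(−n φ(0)) = sqrt(2π / (44n)) = sqrt(π/(22n)).
The 23 · x^4 term contributes only at subleading order (an O(1/n) relative correction).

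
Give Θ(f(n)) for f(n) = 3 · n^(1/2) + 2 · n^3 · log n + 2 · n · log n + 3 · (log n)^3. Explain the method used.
f(n) ∈ Θ(n^3 · log n)

Compare the terms by growth order. For large n, n^a · (log n)^b dominates n^a' · (log n)^b' iff a > a', or (a = a' and b > b'). Ranking the 4 terms shows the dominant one is 2 · n^3 · log n. Hence f(n) ∈ Θ(n^3 · log n).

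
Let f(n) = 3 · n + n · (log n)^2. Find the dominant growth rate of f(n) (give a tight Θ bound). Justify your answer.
f(n) ∈ Θ(n · (log n)^2)

Compare the terms by growth order. For large n, n^a · (log n)^b dominates n^a' · (log n)^b' iff a > a', or (a = a' and b > b'). Ranking the 2 terms shows the dominant one is n · (log n)^2. Hence f(n) ∈ Θ(n · (log n)^2).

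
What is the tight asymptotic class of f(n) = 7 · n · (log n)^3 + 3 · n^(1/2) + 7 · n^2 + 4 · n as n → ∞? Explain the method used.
f(n) ∈ Θ(n^2)

Compare the terms by growth order. For large n, n^a · (log n)^b dominates n^a' · (log n)^b' iff a > a', or (a = a' and b > b'). Ranking the 4 terms shows the dominant one is 7 · n^2. Hence f(n) ∈ Θ(n^2).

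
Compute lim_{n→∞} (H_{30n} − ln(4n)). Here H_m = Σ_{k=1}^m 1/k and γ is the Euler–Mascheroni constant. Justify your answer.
lim = ln(15/2) + γ

By Euler-Maclaurin, H_m = ln m + γ + O(1/m). So
  H_{30n} − ln(4n) = ln(30n) + γ − ln(4n) + O(1/n)
                       = ln(30/4) + γ + O(1/n).
Hence the limit is ln(30/4) + γ (= ln(15/2)).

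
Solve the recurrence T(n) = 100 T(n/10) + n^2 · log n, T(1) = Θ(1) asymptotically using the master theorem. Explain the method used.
T(n) = Θ(n^2 · (log n)^2)

Here log_10 100 = 2 and f(n) = n^2 · log n = Θ(n^(log_10 100) · (log n)^1). This is the extended Case 2 of the master theorem (f matches the critical exponent up to log factors), giving T(n) = Θ(n^(log_10 100) · (log n)^(1+1)) = Θ(n^2 · (log n)^2).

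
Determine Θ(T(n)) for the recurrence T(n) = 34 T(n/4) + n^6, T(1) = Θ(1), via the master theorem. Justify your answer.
T(n) = Θ(n^6)

log_4 34 ≈ 2.544. f(n) = n^6 dominates n^(log_4 34) since 6 > 2.544, and the regularity condition a·f(n/b) = 34·(n/4)^6 = (34/4096)·n^6 ≤ c·f(n) holds with c = 34/4096 ≈ 0.0083 < 1. So this is Case 3: T(n) = Θ(f(n)) = Θ(n^6).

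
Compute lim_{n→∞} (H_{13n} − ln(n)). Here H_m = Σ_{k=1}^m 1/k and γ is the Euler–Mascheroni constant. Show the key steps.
lim = ln 13 + γ

By Euler-Maclaurin, H_m = ln m + γ + O(1/m). So
  H_{13n} − ln(n) = ln(13n) + γ − ln(n) + O(1/n)
                       = ln(13/1) + γ + O(1/n).
Hence the limit is ln(13/1) + γ.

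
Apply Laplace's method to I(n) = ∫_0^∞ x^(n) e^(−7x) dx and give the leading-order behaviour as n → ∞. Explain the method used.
I(n) ~ (sqrt(2π·n) / 7) · (n/(7e))^(n)

Write the integrand as exp(n ln x − 7x) and set f(x) = n ln x − 7x. Then f'(x) = n/x − 7 = 0 at x* = n/7, and f''(x*) = −n/x*^2 = −7^2/(n). Laplace's method (interior maximum) gives
  I(n) ~ e^(f(x*)) · sqrt(2π / |f''(x*)|)
        = exp(n ln(n/7) − n) · sqrt(2π · n / 7^2)
        = (n/7)^(n) e^(−n) · sqrt(2π·n) / 7
        = (sqrt(2π·n) / 7) · (n/(7e))^(n).
This matches Γ(n+1)/7^(n+1) with Stirling applied to Γ.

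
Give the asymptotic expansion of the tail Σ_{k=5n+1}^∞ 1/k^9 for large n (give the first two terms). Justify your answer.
Σ_{k>5n} 1/k^9 = 1/(8 · (5n)^8) − 1/(2 · (5n)^9) + O(1/(5n)^10)

Compare to the integral: ∫_{5n}^∞ x^(−9) dx = [−x^(−8)/8]_{5n}^∞ = 1/((9−1)·(5n)^8). The Euler-Maclaurin correction adds −f(5n)/2 = −1/(2·(5n)^9). Euler-Maclaurin then gives
  Σ_{k>5n} 1/k^9 = ∫_{5n}^∞ dx/x^9 − 1/(2·(5n)^9) + O(1/(5n)^10).
(Equivalently this is ζ(9) − Σ_{k≤5n} 1/k^9.)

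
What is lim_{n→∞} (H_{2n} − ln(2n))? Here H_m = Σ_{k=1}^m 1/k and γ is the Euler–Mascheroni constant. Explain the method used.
lim = γ

By Euler-Maclaurin, H_m = ln m + γ + O(1/m). So
  H_{2n} − ln(2n) = ln(2n) + γ − ln(2n) + O(1/n)
                       = ln(2/2) + γ + O(1/n).
Hence the limit is γ (since ln 1 = 0).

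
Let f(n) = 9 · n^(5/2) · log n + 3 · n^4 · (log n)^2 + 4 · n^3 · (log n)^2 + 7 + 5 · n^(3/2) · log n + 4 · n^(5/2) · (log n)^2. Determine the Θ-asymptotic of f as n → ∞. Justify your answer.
f(n) ∈ Θ(n^4 · (log n)^2)

Compare the terms by growth order. For large n, n^a · (log n)^b dominates n^a' · (log n)^b' iff a > a', or (a = a' and b > b'). Ranking the 6 terms shows the dominant one is 3 · n^4 · (log n)^2. Hence f(n) ∈ Θ(n^4 · (log n)^2).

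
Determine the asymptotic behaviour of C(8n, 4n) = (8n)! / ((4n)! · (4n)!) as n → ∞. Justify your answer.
C(8n, 4n) ~ (4)^(4n) · sqrt(1/(π·4n))

Write N = 4n. Apply Stirling to each factorial:
  (2N)! ~ sqrt(2π·2N) · (2N/e)^(2N),
  N! ~ sqrt(2π N) · (N/e)^N,
  (1N)! ~ sqrt(2π·1N) · (1N/e)^(1N).
The exponential factors combine to (2N)^(2N) / (N^N · (1N)^(1N)) = 2^(2N)/1^(1N) = (2^2/1^1)^N = (4)^N.
The square-root prefactors combine to sqrt(2π·2N) / (sqrt(2π N)·sqrt(2π·1N)) = sqrt(2 / (2π·1·N)) = sqrt(1/(π·4n)).
Substituting N = 4n: C(8n, 4n) ~ (4)^(4n) · sqrt(1/(π·4n)).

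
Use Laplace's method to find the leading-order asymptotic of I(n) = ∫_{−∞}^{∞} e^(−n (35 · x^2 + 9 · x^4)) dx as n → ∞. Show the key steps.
I(n) ~ sqrt(π/(35n))

φ(x) = 35 · x^2 + 9 · x^4 has its unique global minimum at x* = 0 (since φ'(x) = 70x + 36x^3 = 0 only at x = 0 for real x with both coefficients positive, and φ → ∞ as |x| → ∞). At x* = 0, φ(0) = 0 and φ''(0) = 70. Laplace's method then gives
  I(n) ~ sqrt(2π / (n · φ''(0))) · e^(−n φ(0)) = sqrt(2π / (70n)) = sqrt(π/(35n)).
The 9 · x^4 term contributes only at subleading order (an O(1/n) relative correction).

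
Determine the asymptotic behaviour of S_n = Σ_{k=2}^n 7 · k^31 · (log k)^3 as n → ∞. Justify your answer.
S_n ~ 7 · n^32 · (log n)^3 / 32

By integral comparison, S_n = ∫_1^n 7 · x^31 · (log x)^3 dx + O(n^31 · (log n)^3). For the integral, the leading term of ∫_1^n x^31 (log x)^3 dx is n^32/32 · (log n)^3 (by repeated integration by parts; each step lowers the log-exponent and produces a relatively O(1/log n) correction). Hence S_n ~ 7 · n^32 · (log n)^3 / 32.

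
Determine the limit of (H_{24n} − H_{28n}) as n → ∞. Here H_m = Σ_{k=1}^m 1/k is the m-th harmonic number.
lim = ln(24/28) = ln(6/7)

Euler-Maclaurin gives H_m = ln m + γ + 1/(2m) + O(1/m^2). The γ and O(1/m) terms cancel in the difference:
  H_{24n} − H_{28n} = ln(24n) − ln(28n) + O(1/n) = ln(24/28) + O(1/n).
Hence the limit is ln(24/28) = ln(6/7).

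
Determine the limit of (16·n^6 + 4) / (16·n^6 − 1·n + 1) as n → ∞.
lim = 16/16 = 1

For large n the leading n^6 terms dominate both numerator and denominator. Dividing top and bottom by n^6, every other term tends to 0, leaving 16/16 = 1.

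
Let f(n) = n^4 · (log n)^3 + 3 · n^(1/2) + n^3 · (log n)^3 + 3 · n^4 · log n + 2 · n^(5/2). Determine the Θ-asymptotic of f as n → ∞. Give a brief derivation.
f(n) ∈ Θ(n^4 · (log n)^3)

Compare the terms by growth order. For large n, n^a · (log n)^b dominates n^a' · (log n)^b' iff a > a', or (a = a' and b > b'). Ranking the 5 terms shows the dominant one is n^4 · (log n)^3. Hence f(n) ∈ Θ(n^4 · (log n)^3).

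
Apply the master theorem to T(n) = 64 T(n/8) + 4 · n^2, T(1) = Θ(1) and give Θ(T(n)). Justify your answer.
T(n) = Θ(n^2 log n)

log_8 64 = 2, and f(n) = 4 · n^2 = Θ(n^(log_8 64)). This is Case 2 of the master theorem: T(n) = Θ(f(n) · log n) = Θ(n^2 log n).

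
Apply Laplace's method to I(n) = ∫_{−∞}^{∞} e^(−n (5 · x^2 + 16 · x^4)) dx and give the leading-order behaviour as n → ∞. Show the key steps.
I(n) ~ sqrt(π/(5n))

φ(x) = 5 · x^2 + 16 · x^4 has its unique global minimum at x* = 0 (since φ'(x) = 10x + 64x^3 = 0 only at x = 0 for real x with both coefficients positive, and φ → ∞ as |x| → ∞). At x* = 0, φ(0) = 0 and φ''(0) = 10. Laplace's method then gives
  I(n) ~ sqrt(2π / (n · φ''(0))) · e^(−n φ(0)) = sqrt(2π / (10n)) = sqrt(π/(5n)).
The 16 · x^4 term contributes only at subleading order (an O(1/n) relative correction).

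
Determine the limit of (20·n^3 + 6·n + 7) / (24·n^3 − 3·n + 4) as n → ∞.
lim = 20/24 = 5/6

For large n the leading n^3 terms dominate both numerator and denominator. Dividing top and bottom by n^3, every other term tends to 0, leaving 20/24 = 5/6.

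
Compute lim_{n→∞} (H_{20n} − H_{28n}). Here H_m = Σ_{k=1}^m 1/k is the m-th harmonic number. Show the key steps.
lim = ln(20/28) = ln(5/7)

Euler-Maclaurin gives H_m = ln m + γ + 1/(2m) + O(1/m^2). The γ and O(1/m) terms cancel in the difference:
  H_{20n} − H_{28n} = ln(20n) − ln(28n) + O(1/n) = ln(20/28) + O(1/n).
Hence the limit is ln(20/28) = ln(5/7).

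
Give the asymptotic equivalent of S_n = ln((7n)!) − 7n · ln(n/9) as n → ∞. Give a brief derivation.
S_n ~ 7n · (ln 63 − 1) + O(ln n)

Stirling: ln((7n)!) = 7n ln(7n) − 7n + O(ln n).
  S_n = 7n ln(7n) − 7n − 7n ln(n/9) + O(ln n)
      = 7n ln(7n) − 7n ln n + 7n ln 9 − 7n + O(ln n)
      = 7n ln 7 + 7n ln 9 − 7n + O(ln n)
      = 7n (ln 63 − 1) + O(ln n).
Numerically ln(63) − 1 ≈ 3.1431.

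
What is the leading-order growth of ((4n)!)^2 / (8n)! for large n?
((4n)!)^2/(8n)! ~ ((2π·4n)^(1/2) / sqrt(2)) · 2^(−2·4n)  →  0

Write N = 4n. Stirling: N! ~ sqrt(2π N)(N/e)^N and (2N)! ~ sqrt(2π·2N)·(2N/e)^(2N).
  (N!)^2/(2N)! ~ (2π N)^(2/2) (N/e)^(2N) / [sqrt(2π·2N) (2N/e)^(2N)]
     = (2π N)^(2/2) / sqrt(2π·2N) · (N/(2N))^(2N)
     = (2π N)^((2−1)/2) / sqrt(2) · 2^(−2N).
Since 2^2 > 1, the factor 2^(−2N) decays exponentially, so the ratio → 0. Substituting N = 4n gives the stated form.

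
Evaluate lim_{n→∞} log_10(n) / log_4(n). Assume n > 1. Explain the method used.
lim = ln(4) / ln(10) = log_10(4)

Change of base: log_10(n) = ln n / ln 10 and log_4(n) = ln n / ln 4. The ratio is (ln n / ln 10) · (ln 4 / ln n) = ln 4 / ln 10, a constant independent of n. So the limit is ln 4 / ln 10 = log_10(4).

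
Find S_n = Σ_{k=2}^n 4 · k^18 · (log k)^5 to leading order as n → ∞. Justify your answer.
S_n ~ 4 · n^19 · (log n)^5 / 19

By integral comparison, S_n = ∫_1^n 4 · x^18 · (log x)^5 dx + O(n^18 · (log n)^5). For the integral, the leading term of ∫_1^n x^18 (log x)^5 dx is n^19/19 · (log n)^5 (by repeated integration by parts; each step lowers the log-exponent and produces a relatively O(1/log n) correction). Hence S_n ~ 4 · n^19 · (log n)^5 / 19.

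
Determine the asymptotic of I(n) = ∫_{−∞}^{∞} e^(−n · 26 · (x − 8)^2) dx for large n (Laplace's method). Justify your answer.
I(n) = sqrt(π/(26n))

Here φ(x) = 26 · (x − 8)^2 has its unique minimum at x* = 8 with φ(x*) = 0 and φ''(x*) = 52. Laplace's method gives
  I(n) ~ e^(−n φ(x*)) · sqrt(2π / (n · φ''(x*))) = sqrt(2π / (52n)) = sqrt(π/(26n)).
This is exact: substituting u = (x − 8)·sqrt(26n) gives I(n) = (1/sqrt(26n)) ∫_{−∞}^{∞} e^(−u^2) du = sqrt(π/(26n)).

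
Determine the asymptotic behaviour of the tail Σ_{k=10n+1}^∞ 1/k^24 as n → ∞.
Σ_{k>10n} 1/k^24 ~ 1/(23 · (10n)^23)

Compare to the integral: ∫_{10n}^∞ x^(−24) dx = [−x^(−23)/23]_{10n}^∞ = 1/((24−1)·(10n)^23). Euler-Maclaurin then gives
  Σ_{k>10n} 1/k^24 = ∫_{10n}^∞ dx/x^24 − 1/(2·(10n)^24) + O(1/(10n)^25).
(Equivalently this is ζ(24) − Σ_{k≤10n} 1/k^24.)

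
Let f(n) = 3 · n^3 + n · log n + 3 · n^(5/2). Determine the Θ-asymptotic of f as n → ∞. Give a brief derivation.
f(n) ∈ Θ(n^3)

Compare the terms by growth order. For large n, n^a · (log n)^b dominates n^a' · (log n)^b' iff a > a', or (a = a' and b > b'). Ranking the 3 terms shows the dominant one is 3 · n^3. Hence f(n) ∈ Θ(n^3).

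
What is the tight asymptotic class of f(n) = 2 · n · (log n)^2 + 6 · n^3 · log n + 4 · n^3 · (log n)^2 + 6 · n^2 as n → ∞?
f(n) ∈ Θ(n^3 · (log n)^2)

Compare the terms by growth order. For large n, n^a · (log n)^b dominates n^a' · (log n)^b' iff a > a', or (a = a' and b > b'). Ranking the 4 terms shows the dominant one is 4 · n^3 · (log n)^2. Hence f(n) ∈ Θ(n^3 · (log n)^2).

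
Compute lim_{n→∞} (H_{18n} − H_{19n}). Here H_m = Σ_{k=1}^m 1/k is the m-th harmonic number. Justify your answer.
lim = ln(18/19)

Euler-Maclaurin gives H_m = ln m + γ + 1/(2m) + O(1/m^2). The γ and O(1/m) terms cancel in the difference:
  H_{18n} − H_{19n} = ln(18n) − ln(19n) + O(1/n) = ln(18/19) + O(1/n).
Hence the limit is ln(18/19).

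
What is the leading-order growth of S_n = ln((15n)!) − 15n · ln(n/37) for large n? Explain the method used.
S_n ~ 15n · (ln 555 − 1) + O(ln n)

Stirling: ln((15n)!) = 15n ln(15n) − 15n + O(ln n).
  S_n = 15n ln(15n) − 15n − 15n ln(n/37) + O(ln n)
      = 15n ln(15n) − 15n ln n + 15n ln 37 − 15n + O(ln n)
      = 15n ln 15 + 15n ln 37 − 15n + O(ln n)
      = 15n (ln 555 − 1) + O(ln n).
Numerically ln(555) − 1 ≈ 5.3190.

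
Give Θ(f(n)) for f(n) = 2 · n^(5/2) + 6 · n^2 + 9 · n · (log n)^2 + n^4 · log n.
f(n) ∈ Θ(n^4 · log n)

Compare the terms by growth order. For large n, n^a · (log n)^b dominates n^a' · (log n)^b' iff a > a', or (a = a' and b > b'). Ranking the 4 terms shows the dominant one is n^4 · log n. Hence f(n) ∈ Θ(n^4 · log n).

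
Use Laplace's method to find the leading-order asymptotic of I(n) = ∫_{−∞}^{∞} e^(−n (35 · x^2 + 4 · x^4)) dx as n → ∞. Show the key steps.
I(n) ~ sqrt(π/(35n))

φ(x) = 35 · x^2 + 4 · x^4 has its unique global minimum at x* = 0 (since φ'(x) = 70x + 16x^3 = 0 only at x = 0 for real x with both coefficients positive, and φ → ∞ as |x| → ∞). At x* = 0, φ(0) = 0 and φ''(0) = 70. Laplace's method then gives
  I(n) ~ sqrt(2π / (n · φ''(0))) · e^(−n φ(0)) = sqrt(2π / (70n)) = sqrt(π/(35n)).
The 4 · x^4 term contributes only at subleading order (an O(1/n) relative correction).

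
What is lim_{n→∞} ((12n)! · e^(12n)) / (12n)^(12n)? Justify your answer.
lim = ∞

Stirling: (12n)! ~ sqrt(2π·12n) · (12n/e)^(12n). Hence
  (12n)! · e^(12n) / (12n)^(12n) ~ sqrt(2π·12n) = sqrt(2π·12) · sqrt(n) → ∞.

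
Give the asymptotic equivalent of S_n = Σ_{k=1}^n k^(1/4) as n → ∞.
S_n ~ (4/5) · n^(5/4)

Integral comparison: Σ_{k=1}^n k^(1/4) = ∫_0^n x^(1/4) dx + O(n^(1/4)). The integral is n^(1 + 1/4) / (1 + 1/4) = n^((1+4)/4) / ((1+4)/4) = (4/5) · n^(5/4).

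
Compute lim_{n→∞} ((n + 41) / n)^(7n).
lim = e^287

Rewrite as (1 + 41/n)^(7n). By the standard limit (1 + x/n)^n → e^x, we have (1 + 41/n)^n → e^41, and raising to the 7th power gives e^287.
More precisely, ln[(1 + 41/n)^(7n)] = 7n · ln(1 + 41/n) = 7n · (41/n + O(1/n^2)) = 287 + O(1/n) → 287.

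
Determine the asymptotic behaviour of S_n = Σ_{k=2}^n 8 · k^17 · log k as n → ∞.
S_n ~ 4 · n^18 log n / 9 − 2 · n^18 / 81

By integral comparison, S_n = ∫_1^n 8 · x^17 · log x dx + O(n^17 · log n). For the integral, ∫ x^17 log x dx = n^18 log n / 18 − n^18/324 (integration by parts). Hence S_n ~ 4 · n^18 log n / 9 − 2 · n^18 / 81.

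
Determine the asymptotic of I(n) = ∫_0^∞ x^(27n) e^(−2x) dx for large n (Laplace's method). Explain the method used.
I(n) ~ (sqrt(2π·27n) / 2) · (27n/(2e))^(27n)

Write the integrand as exp(27n ln x − 2x) and set f(x) = 27n ln x − 2x. Then f'(x) = 27n/x − 2 = 0 at x* = 27n/2, and f''(x*) = −27n/x*^2 = −2^2/(27n). Laplace's method (interior maximum) gives
  I(n) ~ e^(f(x*)) · sqrt(2π / |f''(x*)|)
        = exp(27n ln(27n/2) − 27n) · sqrt(2π · 27n / 2^2)
        = (27n/2)^(27n) e^(−27n) · sqrt(2π·27n) / 2
        = (sqrt(2π·27n) / 2) · (27n/(2e))^(27n).
This matches Γ(27n+1)/2^(27n+1) with Stirling applied to Γ.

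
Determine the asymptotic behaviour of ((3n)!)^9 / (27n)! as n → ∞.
((3n)!)^9/(27n)! ~ ((2π·3n)^(8/2) / 3) · 9^(−9·3n)  →  0

Write N = 3n. Stirling: N! ~ sqrt(2π N)(N/e)^N and (9N)! ~ sqrt(2π·9N)·(9N/e)^(9N).
  (N!)^9/(9N)! ~ (2π N)^(9/2) (N/e)^(9N) / [sqrt(2π·9N) (9N/e)^(9N)]
     = (2π N)^(9/2) / sqrt(2π·9N) · (N/(9N))^(9N)
     = (2π N)^((9−1)/2) / 3 · 9^(−9N).
Since 9^9 > 1, the factor 9^(−9N) decays exponentially, so the ratio → 0. Substituting N = 3n gives the stated form.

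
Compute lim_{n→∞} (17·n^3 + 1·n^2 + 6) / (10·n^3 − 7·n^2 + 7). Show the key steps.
lim = 17/10

For large n the leading n^3 terms dominate both numerator and denominator. Dividing top and bottom by n^3, every other term tends to 0, leaving 17/10.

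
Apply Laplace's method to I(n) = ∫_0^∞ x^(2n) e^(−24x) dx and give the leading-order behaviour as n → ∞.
I(n) ~ (sqrt(2π·2n) / 24) · (2n/(24e))^(2n)

Write the integrand as exp(2n ln x − 24x) and set f(x) = 2n ln x − 24x. Then f'(x) = 2n/x − 24 = 0 at x* = 2n/24, and f''(x*) = −2n/x*^2 = −24^2/(2n). Laplace's method (interior maximum) gives
  I(n) ~ e^(f(x*)) · sqrt(2π / |f''(x*)|)
        = exp(2n ln(2n/24) − 2n) · sqrt(2π · 2n / 24^2)
        = (2n/24)^(2n) e^(−2n) · sqrt(2π·2n) / 24
        = (sqrt(2π·2n) / 24) · (2n/(24e))^(2n).
This matches Γ(2n+1)/24^(2n+1) with Stirling applied to Γ.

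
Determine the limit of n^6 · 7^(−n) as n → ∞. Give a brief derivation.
lim = 0

Exponentials with base > 1 dominate every fixed polynomial: for any fixed c, n^c / 7^n → 0 as n → ∞ (e.g. by the ratio test, or by writing 7^n = e^(n ln 7) and noting e^(n ln 7) / n^c → ∞). Hence n^6 · 7^(−n) = n^6 / 7^n → 0.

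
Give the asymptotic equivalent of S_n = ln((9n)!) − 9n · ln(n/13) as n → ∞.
S_n ~ 9n · (ln 117 − 1) + O(ln n)

Stirling: ln((9n)!) = 9n ln(9n) − 9n + O(ln n).
  S_n = 9n ln(9n) − 9n − 9n ln(n/13) + O(ln n)
      = 9n ln(9n) − 9n ln n + 9n ln 13 − 9n + O(ln n)
      = 9n ln 9 + 9n ln 13 − 9n + O(ln n)
      = 9n (ln 117 − 1) + O(ln n).
Numerically ln(117) − 1 ≈ 3.7622.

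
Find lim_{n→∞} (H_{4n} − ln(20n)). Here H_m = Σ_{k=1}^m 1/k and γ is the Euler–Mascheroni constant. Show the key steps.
lim = −ln 5 + γ

By Euler-Maclaurin, H_m = ln m + γ + O(1/m). So
  H_{4n} − ln(20n) = ln(4n) + γ − ln(20n) + O(1/n)
                       = ln(4/20) + γ + O(1/n).
Hence the limit is ln(4/20) + γ (= −ln 5).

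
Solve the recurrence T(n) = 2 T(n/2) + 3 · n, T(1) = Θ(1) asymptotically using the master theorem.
T(n) = Θ(n log n)

log_2 2 = 1, and f(n) = 3 · n = Θ(n^(log_2 2)). This is Case 2 of the master theorem: T(n) = Θ(f(n) · log n) = Θ(n log n).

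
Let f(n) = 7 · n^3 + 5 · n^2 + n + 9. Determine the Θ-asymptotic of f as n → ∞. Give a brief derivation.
f(n) ∈ Θ(n^3)

Compare the terms by growth order. For large n, n^a · (log n)^b dominates n^a' · (log n)^b' iff a > a', or (a = a' and b > b'). Ranking the 4 terms shows the dominant one is 7 · n^3. Hence f(n) ∈ Θ(n^3).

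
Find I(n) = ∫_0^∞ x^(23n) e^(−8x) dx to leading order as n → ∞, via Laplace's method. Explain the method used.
I(n) ~ (sqrt(2π·23n) / 8) · (23n/(8e))^(23n)

Write the integrand as exp(23n ln x − 8x) and set f(x) = 23n ln x − 8x. Then f'(x) = 23n/x − 8 = 0 at x* = 23n/8, and f''(x*) = −23n/x*^2 = −8^2/(23n). Laplace's method (interior maximum) gives
  I(n) ~ e^(f(x*)) · sqrt(2π / |f''(x*)|)
        = exp(23n ln(23n/8) − 23n) · sqrt(2π · 23n / 8^2)
        = (23n/8)^(23n) e^(−23n) · sqrt(2π·23n) / 8
        = (sqrt(2π·23n) / 8) · (23n/(8e))^(23n).
This matches Γ(23n+1)/8^(23n+1) with Stirling applied to Γ.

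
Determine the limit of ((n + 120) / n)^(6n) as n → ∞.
lim = e^720

Rewrite as (1 + 120/n)^(6n). By the standard limit (1 + x/n)^n → e^x, we have (1 + 120/n)^n → e^120, and raising to the 6th power gives e^720.
More precisely, ln[(1 + 120/n)^(6n)] = 6n · ln(1 + 120/n) = 6n · (120/n + O(1/n^2)) = 720 + O(1/n) → 720.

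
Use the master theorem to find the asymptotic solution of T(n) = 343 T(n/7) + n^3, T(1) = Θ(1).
T(n) = Θ(n^3 log n)

log_7 343 = 3, and f(n) = n^3 = Θ(n^(log_7 343)). This is Case 2 of the master theorem: T(n) = Θ(f(n) · log n) = Θ(n^3 log n).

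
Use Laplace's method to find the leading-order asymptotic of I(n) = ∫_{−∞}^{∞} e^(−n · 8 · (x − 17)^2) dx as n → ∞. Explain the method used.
I(n) = sqrt(π/(8n))

Here φ(x) = 8 · (x − 17)^2 has its unique minimum at x* = 17 with φ(x*) = 0 and φ''(x*) = 16. Laplace's method gives
  I(n) ~ e^(−n φ(x*)) · sqrt(2π / (n · φ''(x*))) = sqrt(2π / (16n)) = sqrt(π/(8n)).
This is exact: substituting u = (x − 17)·sqrt(8n) gives I(n) = (1/sqrt(8n)) ∫_{−∞}^{∞} e^(−u^2) du = sqrt(π/(8n)).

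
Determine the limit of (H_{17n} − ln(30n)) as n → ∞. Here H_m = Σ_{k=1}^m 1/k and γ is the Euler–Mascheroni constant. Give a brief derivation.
lim = ln(17/30) + γ

By Euler-Maclaurin, H_m = ln m + γ + O(1/m). So
  H_{17n} − ln(30n) = ln(17n) + γ − ln(30n) + O(1/n)
                       = ln(17/30) + γ + O(1/n).
Hence the limit is ln(17/30) + γ.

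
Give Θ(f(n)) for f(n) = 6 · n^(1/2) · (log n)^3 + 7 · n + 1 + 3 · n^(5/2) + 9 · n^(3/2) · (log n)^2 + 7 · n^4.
f(n) ∈ Θ(n^4)

Compare the terms by growth order. For large n, n^a · (log n)^b dominates n^a' · (log n)^b' iff a > a', or (a = a' and b > b'). Ranking the 6 terms shows the dominant one is 7 · n^4. Hence f(n) ∈ Θ(n^4).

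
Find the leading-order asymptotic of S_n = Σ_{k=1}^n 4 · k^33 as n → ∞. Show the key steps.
S_n ~ 2 · n^34 / 17

By integral comparison (Euler-Maclaurin), Σ_{k=1}^n 4 · k^33 = 4 · ∫_0^n x^33 dx + O(n^33) = 4 · n^34/34 = 2 · n^34 / 17 + O(n^33). (Equivalently, Faulhaber's formula gives the same leading term.)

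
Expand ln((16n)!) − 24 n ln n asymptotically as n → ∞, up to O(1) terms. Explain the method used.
ln((16n)!) − 24 n ln n = −8 n ln n + 16(ln 16 − 1) n + (1/2) ln(2π·16n) + O(1/n)

Stirling: ln((16n)!) = 16n ln(16n) − 16n + (1/2) ln(2π·16n) + O(1/n).
Expand 16n ln(16n) = 16n (ln n + ln 16) = 16n ln n + 16n ln 16.
Subtract 24n ln n: leading term is (16 − 24) n ln n = −8 n ln n. The next term is 16n ln 16 − 16n = 16(ln 16 − 1) n. Then the (1/2) ln(2π·16n) correction.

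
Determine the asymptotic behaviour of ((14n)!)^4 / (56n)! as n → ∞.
((14n)!)^4/(56n)! ~ ((2π·14n)^(3/2) / 2) · 4^(−4·14n)  →  0

Write N = 14n. Stirling: N! ~ sqrt(2π N)(N/e)^N and (4N)! ~ sqrt(2π·4N)·(4N/e)^(4N).
  (N!)^4/(4N)! ~ (2π N)^(4/2) (N/e)^(4N) / [sqrt(2π·4N) (4N/e)^(4N)]
     = (2π N)^(4/2) / sqrt(2π·4N) · (N/(4N))^(4N)
     = (2π N)^((4−1)/2) / 2 · 4^(−4N).
Since 4^4 > 1, the factor 4^(−4N) decays exponentially, so the ratio → 0. Substituting N = 14n gives the stated form.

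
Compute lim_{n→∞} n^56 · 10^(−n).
lim = 0

Exponentials with base > 1 dominate every fixed polynomial: for any fixed c, n^c / 10^n → 0 as n → ∞ (e.g. by the ratio test, or by writing 10^n = e^(n ln 10) and noting e^(n ln 10) / n^c → ∞). Hence n^56 · 10^(−n) = n^56 / 10^n → 0.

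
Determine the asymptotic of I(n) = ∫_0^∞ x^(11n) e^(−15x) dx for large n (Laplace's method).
I(n) ~ (sqrt(2π·11n) / 15) · (11n/(15e))^(11n)

Write the integrand as exp(11n ln x − 15x) and set f(x) = 11n ln x − 15x. Then f'(x) = 11n/x − 15 = 0 at x* = 11n/15, and f''(x*) = −11n/x*^2 = −15^2/(11n). Laplace's method (interior maximum) gives
  I(n) ~ e^(f(x*)) · sqrt(2π / |f''(x*)|)
        = exp(11n ln(11n/15) − 11n) · sqrt(2π · 11n / 15^2)
        = (11n/15)^(11n) e^(−11n) · sqrt(2π·11n) / 15
        = (sqrt(2π·11n) / 15) · (11n/(15e))^(11n).
This matches Γ(11n+1)/15^(11n+1) with Stirling applied to Γ.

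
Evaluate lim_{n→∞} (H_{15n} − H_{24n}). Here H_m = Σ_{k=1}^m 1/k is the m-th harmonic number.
lim = ln(15/24) = ln(5/8)

Euler-Maclaurin gives H_m = ln m + γ + 1/(2m) + O(1/m^2). The γ and O(1/m) terms cancel in the difference:
  H_{15n} − H_{24n} = ln(15n) − ln(24n) + O(1/n) = ln(15/24) + O(1/n).
Hence the limit is ln(15/24) = ln(5/8).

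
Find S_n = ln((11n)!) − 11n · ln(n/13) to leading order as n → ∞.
S_n ~ 11n · (ln 143 − 1) + O(ln n)

Stirling: ln((11n)!) = 11n ln(11n) − 11n + O(ln n).
  S_n = 11n ln(11n) − 11n − 11n ln(n/13) + O(ln n)
      = 11n ln(11n) − 11n ln n + 11n ln 13 − 11n + O(ln n)
      = 11n ln 11 + 11n ln 13 − 11n + O(ln n)
      = 11n (ln 143 − 1) + O(ln n).
Numerically ln(143) − 1 ≈ 3.9628.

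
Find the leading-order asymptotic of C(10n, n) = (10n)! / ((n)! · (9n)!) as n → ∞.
C(10n, n) ~ (10000000000/387420489)^(n) · sqrt(5/(9π·n))

Write N = n. Apply Stirling to each factorial:
  (10N)! ~ sqrt(2π·10N) · (10N/e)^(10N),
  N! ~ sqrt(2π N) · (N/e)^N,
  (9N)! ~ sqrt(2π·9N) · (9N/e)^(9N).
The exponential factors combine to (10N)^(10N) / (N^N · (9N)^(9N)) = 10^(10N)/9^(9N) = (10^10/9^9)^N = (10000000000/387420489)^N.
The square-root prefactors combine to sqrt(2π·10N) / (sqrt(2π N)·sqrt(2π·9N)) = sqrt(10 / (2π·9·N)) = sqrt(5/(9π·n)).
Substituting N = n: C(10n, n) ~ (10000000000/387420489)^(n) · sqrt(5/(9π·n)).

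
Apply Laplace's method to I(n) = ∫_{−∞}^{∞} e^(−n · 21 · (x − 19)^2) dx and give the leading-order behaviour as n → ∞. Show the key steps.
I(n) = sqrt(π/(21n))

Here φ(x) = 21 · (x − 19)^2 has its unique minimum at x* = 19 with φ(x*) = 0 and φ''(x*) = 42. Laplace's method gives
  I(n) ~ e^(−n φ(x*)) · sqrt(2π / (n · φ''(x*))) = sqrt(2π / (42n)) = sqrt(π/(21n)).
This is exact: substituting u = (x − 19)·sqrt(21n) gives I(n) = (1/sqrt(21n)) ∫_{−∞}^{∞} e^(−u^2) du = sqrt(π/(21n)).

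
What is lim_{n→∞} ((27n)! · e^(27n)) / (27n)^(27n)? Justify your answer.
lim = ∞

Stirling: (27n)! ~ sqrt(2π·27n) · (27n/e)^(27n). Hence
  (27n)! · e^(27n) / (27n)^(27n) ~ sqrt(2π·27n) = sqrt(2π·27) · sqrt(n) → ∞.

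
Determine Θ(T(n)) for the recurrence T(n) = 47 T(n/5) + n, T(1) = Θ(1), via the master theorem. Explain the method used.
T(n) = Θ(n^(log_5 47))

Master theorem: compare f(n) = n to n^(log_5 47) where log_5 47 ≈ 2.392. Since 1 < log_5 47, we have f(n) = O(n^(log_5 47 − ε)) for some ε > 0 — Case 1. Hence T(n) = Θ(n^(log_5 47)).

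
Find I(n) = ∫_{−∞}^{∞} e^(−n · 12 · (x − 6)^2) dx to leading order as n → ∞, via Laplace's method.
I(n) = sqrt(π/(12n))

Here φ(x) = 12 · (x − 6)^2 has its unique minimum at x* = 6 with φ(x*) = 0 and φ''(x*) = 24. Laplace's method gives
  I(n) ~ e^(−n φ(x*)) · sqrt(2π / (n · φ''(x*))) = sqrt(2π / (24n)) = sqrt(π/(12n)).
This is exact: substituting u = (x − 6)·sqrt(12n) gives I(n) = (1/sqrt(12n)) ∫_{−∞}^{∞} e^(−u^2) du = sqrt(π/(12n)).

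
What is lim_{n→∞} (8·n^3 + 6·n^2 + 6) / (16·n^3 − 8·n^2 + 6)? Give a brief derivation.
lim = 8/16 = 1/2

For large n the leading n^3 terms dominate both numerator and denominator. Dividing top and bottom by n^3, every other term tends to 0, leaving 8/16 = 1/2.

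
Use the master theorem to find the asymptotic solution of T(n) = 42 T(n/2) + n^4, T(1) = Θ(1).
T(n) = Θ(n^(log_2 42))

Master theorem: compare f(n) = n^4 to n^(log_2 42) where log_2 42 ≈ 5.392. Since 4 < log_2 42, we have f(n) = O(n^(log_2 42 − ε)) for some ε > 0 — Case 1. Hence T(n) = Θ(n^(log_2 42)).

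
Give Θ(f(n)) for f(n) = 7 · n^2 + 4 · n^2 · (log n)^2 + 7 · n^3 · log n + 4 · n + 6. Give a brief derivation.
f(n) ∈ Θ(n^3 · log n)

Compare the terms by growth order. For large n, n^a · (log n)^b dominates n^a' · (log n)^b' iff a > a', or (a = a' and b > b'). Ranking the 5 terms shows the dominant one is 7 · n^3 · log n. Hence f(n) ∈ Θ(n^3 · log n).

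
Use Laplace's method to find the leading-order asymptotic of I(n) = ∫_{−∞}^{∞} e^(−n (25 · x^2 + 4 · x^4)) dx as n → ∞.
I(n) ~ sqrt(π/(25n))

φ(x) = 25 · x^2 + 4 · x^4 has its unique global minimum at x* = 0 (since φ'(x) = 50x + 16x^3 = 0 only at x = 0 for real x with both coefficients positive, and φ → ∞ as |x| → ∞). At x* = 0, φ(0) = 0 and φ''(0) = 50. Laplace's method then gives
  I(n) ~ sqrt(2π / (n · φ''(0))) · e^(−n φ(0)) = sqrt(2π / (50n)) = sqrt(π/(25n)).
The 4 · x^4 term contributes only at subleading order (an O(1/n) relative correction).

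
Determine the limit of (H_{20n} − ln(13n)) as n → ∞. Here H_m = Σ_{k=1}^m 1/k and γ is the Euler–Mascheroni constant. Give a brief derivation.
lim = ln(20/13) + γ

By Euler-Maclaurin, H_m = ln m + γ + O(1/m). So
  H_{20n} − ln(13n) = ln(20n) + γ − ln(13n) + O(1/n)
                       = ln(20/13) + γ + O(1/n).
Hence the limit is ln(20/13) + γ.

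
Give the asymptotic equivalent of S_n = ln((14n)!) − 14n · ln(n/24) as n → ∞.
S_n ~ 14n · (ln 336 − 1) + O(ln n)

Stirling: ln((14n)!) = 14n ln(14n) − 14n + O(ln n).
  S_n = 14n ln(14n) − 14n − 14n ln(n/24) + O(ln n)
      = 14n ln(14n) − 14n ln n + 14n ln 24 − 14n + O(ln n)
      = 14n ln 14 + 14n ln 24 − 14n + O(ln n)
      = 14n (ln 336 − 1) + O(ln n).
Numerically ln(336) − 1 ≈ 4.8171.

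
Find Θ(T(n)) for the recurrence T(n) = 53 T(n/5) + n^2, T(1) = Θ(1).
T(n) = Θ(n^(log_5 53))

Master theorem: compare f(n) = n^2 to n^(log_5 53) where log_5 53 ≈ 2.467. Since 2 < log_5 53, we have f(n) = O(n^(log_5 53 − ε)) for some ε > 0 — Case 1. Hence T(n) = Θ(n^(log_5 53)).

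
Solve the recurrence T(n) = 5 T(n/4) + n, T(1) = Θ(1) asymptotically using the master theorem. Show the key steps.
T(n) = Θ(n^(log_4 5))

Master theorem: compare f(n) = n to n^(log_4 5) where log_4 5 ≈ 1.161. Since 1 < log_4 5, we have f(n) = O(n^(log_4 5 − ε)) for some ε > 0 — Case 1. Hence T(n) = Θ(n^(log_4 5)).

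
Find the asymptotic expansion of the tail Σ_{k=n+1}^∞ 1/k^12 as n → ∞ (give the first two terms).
Σ_{k>n} 1/k^12 = 1/(11 · n^11) − 1/(2 · n^12) + O(1/n^13)

Compare to the integral: ∫_{n}^∞ x^(−12) dx = [−x^(−11)/11]_{n}^∞ = 1/((12−1)·n^11). The Euler-Maclaurin correction adds −f(n)/2 = −1/(2·n^12). Euler-Maclaurin then gives
  Σ_{k>n} 1/k^12 = ∫_{n}^∞ dx/x^12 − 1/(2·n^12) + O(1/n^13).
(Equivalently this is ζ(12) − Σ_{k≤n} 1/k^12.)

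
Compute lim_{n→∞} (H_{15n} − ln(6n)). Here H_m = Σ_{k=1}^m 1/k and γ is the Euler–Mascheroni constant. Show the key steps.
lim = ln(5/2) + γ

By Euler-Maclaurin, H_m = ln m + γ + O(1/m). So
  H_{15n} − ln(6n) = ln(15n) + γ − ln(6n) + O(1/n)
                       = ln(15/6) + γ + O(1/n).
Hence the limit is ln(15/6) + γ (= ln(5/2)).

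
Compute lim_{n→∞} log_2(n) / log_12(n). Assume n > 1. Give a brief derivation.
lim = ln(12) / ln(2) = log_2(12)

Change of base: log_2(n) = ln n / ln 2 and log_12(n) = ln n / ln 12. The ratio is (ln n / ln 2) · (ln 12 / ln n) = ln 12 / ln 2, a constant independent of n. So the limit is ln 12 / ln 2 = log_2(12).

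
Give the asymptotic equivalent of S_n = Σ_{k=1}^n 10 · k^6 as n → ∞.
S_n ~ 10 · n^7 / 7

By integral comparison (Euler-Maclaurin), Σ_{k=1}^n 10 · k^6 = 10 · ∫_0^n x^6 dx + O(n^6) = 10 · n^7/7 + O(n^6). (Equivalently, Faulhaber's formula gives the same leading term.)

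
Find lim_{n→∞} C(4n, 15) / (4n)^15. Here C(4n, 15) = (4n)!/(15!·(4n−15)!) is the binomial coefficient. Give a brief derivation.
lim = 1/15! = 1/1307674368000

With N = 4n → ∞: C(N, 15) / N^15 = [N(N−1)…(N−14)] / (15! · N^15) = (1/15!) · 1 · (1 − 1/(4n)) · … · (1 − 14/(4n)). Each factor → 1 as N → ∞, so the limit is 1/15! = 1/1307674368000.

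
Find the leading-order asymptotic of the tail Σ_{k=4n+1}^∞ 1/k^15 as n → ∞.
Σ_{k>4n} 1/k^15 ~ 1/(14 · (4n)^14)

Compare to the integral: ∫_{4n}^∞ x^(−15) dx = [−x^(−14)/14]_{4n}^∞ = 1/((15−1)·(4n)^14). Euler-Maclaurin then gives
  Σ_{k>4n} 1/k^15 = ∫_{4n}^∞ dx/x^15 − 1/(2·(4n)^15) + O(1/(4n)^16).
(Equivalently this is ζ(15) − Σ_{k≤4n} 1/k^15.)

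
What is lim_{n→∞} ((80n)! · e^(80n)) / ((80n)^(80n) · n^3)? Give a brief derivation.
lim = 0

Stirling: (80n)! ~ sqrt(2π·80n) · (80n/e)^(80n). Hence
  (80n)! · e^(80n) / (80n)^(80n) ~ sqrt(2π·80n).
Dividing by n^3: sqrt(2π·80n) / n^3 = sqrt(2π·80) · n^((1−6)/2), so the expression behaves like sqrt(2π·80) · n^((1−6)/2) → 0.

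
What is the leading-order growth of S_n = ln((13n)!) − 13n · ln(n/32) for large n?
S_n ~ 13n · (ln 416 − 1) + O(ln n)

Stirling: ln((13n)!) = 13n ln(13n) − 13n + O(ln n).
  S_n = 13n ln(13n) − 13n − 13n ln(n/32) + O(ln n)
      = 13n ln(13n) − 13n ln n + 13n ln 32 − 13n + O(ln n)
      = 13n ln 13 + 13n ln 32 − 13n + O(ln n)
      = 13n (ln 416 − 1) + O(ln n).
Numerically ln(416) − 1 ≈ 5.0307.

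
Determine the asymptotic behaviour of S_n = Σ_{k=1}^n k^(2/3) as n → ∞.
S_n ~ (3/5) · n^(5/3)

Integral comparison: Σ_{k=1}^n k^(2/3) = ∫_0^n x^(2/3) dx + O(n^(2/3)). The integral is n^(1 + 2/3) / (1 + 2/3) = n^((2+3)/3) / ((2+3)/3) = (3/5) · n^(5/3).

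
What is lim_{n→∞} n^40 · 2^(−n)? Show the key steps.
lim = 0

Exponentials with base > 1 dominate every fixed polynomial: for any fixed c, n^c / 2^n → 0 as n → ∞ (e.g. by the ratio test, or by writing 2^n = e^(n ln 2) and noting e^(n ln 2) / n^c → ∞). Hence n^40 · 2^(−n) = n^40 / 2^n → 0.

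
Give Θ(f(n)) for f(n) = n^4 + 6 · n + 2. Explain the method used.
f(n) ∈ Θ(n^4)

Compare the terms by growth order. For large n, n^a · (log n)^b dominates n^a' · (log n)^b' iff a > a', or (a = a' and b > b'). Ranking the 3 terms shows the dominant one is n^4. Hence f(n) ∈ Θ(n^4).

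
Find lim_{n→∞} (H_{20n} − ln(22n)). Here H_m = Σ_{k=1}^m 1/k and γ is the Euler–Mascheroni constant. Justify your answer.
lim = ln(10/11) + γ

By Euler-Maclaurin, H_m = ln m + γ + O(1/m). So
  H_{20n} − ln(22n) = ln(20n) + γ − ln(22n) + O(1/n)
                       = ln(20/22) + γ + O(1/n).
Hence the limit is ln(20/22) + γ (= ln(10/11)).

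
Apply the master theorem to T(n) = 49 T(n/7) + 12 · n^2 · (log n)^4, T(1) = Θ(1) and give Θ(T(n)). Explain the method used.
T(n) = Θ(n^2 · (log n)^5)

Here log_7 49 = 2 and f(n) = 12 · n^2 · (log n)^4 = Θ(n^(log_7 49) · (log n)^4). This is the extended Case 2 of the master theorem (f matches the critical exponent up to log factors), giving T(n) = Θ(n^(log_7 49) · (log n)^(4+1)) = Θ(n^2 · (log n)^5).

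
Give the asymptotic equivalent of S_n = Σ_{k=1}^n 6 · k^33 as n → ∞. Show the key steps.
S_n ~ 3 · n^34 / 17

By integral comparison (Euler-Maclaurin), Σ_{k=1}^n 6 · k^33 = 6 · ∫_0^n x^33 dx + O(n^33) = 6 · n^34/34 = 3 · n^34 / 17 + O(n^33). (Equivalently, Faulhaber's formula gives the same leading term.)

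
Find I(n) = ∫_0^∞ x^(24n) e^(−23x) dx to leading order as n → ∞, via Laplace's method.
I(n) ~ (sqrt(2π·24n) / 23) · (24n/(23e))^(24n)

Write the integrand as exp(24n ln x − 23x) and set f(x) = 24n ln x − 23x. Then f'(x) = 24n/x − 23 = 0 at x* = 24n/23, and f''(x*) = −24n/x*^2 = −23^2/(24n). Laplace's method (interior maximum) gives
  I(n) ~ e^(f(x*)) · sqrt(2π / |f''(x*)|)
        = exp(24n ln(24n/23) − 24n) · sqrt(2π · 24n / 23^2)
        = (24n/23)^(24n) e^(−24n) · sqrt(2π·24n) / 23
        = (sqrt(2π·24n) / 23) · (24n/(23e))^(24n).
This matches Γ(24n+1)/23^(24n+1) with Stirling applied to Γ.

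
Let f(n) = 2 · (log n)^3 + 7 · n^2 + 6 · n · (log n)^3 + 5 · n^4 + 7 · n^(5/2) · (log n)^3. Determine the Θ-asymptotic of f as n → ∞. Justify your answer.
f(n) ∈ Θ(n^4)

Compare the terms by growth order. For large n, n^a · (log n)^b dominates n^a' · (log n)^b' iff a > a', or (a = a' and b > b'). Ranking the 5 terms shows the dominant one is 5 · n^4. Hence f(n) ∈ Θ(n^4).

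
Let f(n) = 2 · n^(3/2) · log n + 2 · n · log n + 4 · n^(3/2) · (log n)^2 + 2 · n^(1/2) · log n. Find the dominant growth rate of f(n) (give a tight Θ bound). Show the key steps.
f(n) ∈ Θ(n^(3/2) · (log n)^2)

Compare the terms by growth order. For large n, n^a · (log n)^b dominates n^a' · (log n)^b' iff a > a', or (a = a' and b > b'). Ranking the 4 terms shows the dominant one is 4 · n^(3/2) · (log n)^2. Hence f(n) ∈ Θ(n^(3/2) · (log n)^2).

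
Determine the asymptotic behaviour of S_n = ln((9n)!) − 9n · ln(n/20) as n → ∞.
S_n ~ 9n · (ln 180 − 1) + O(ln n)

Stirling: ln((9n)!) = 9n ln(9n) − 9n + O(ln n).
  S_n = 9n ln(9n) − 9n − 9n ln(n/20) + O(ln n)
      = 9n ln(9n) − 9n ln n + 9n ln 20 − 9n + O(ln n)
      = 9n ln 9 + 9n ln 20 − 9n + O(ln n)
      = 9n (ln 180 − 1) + O(ln n).
Numerically ln(180) − 1 ≈ 4.1930.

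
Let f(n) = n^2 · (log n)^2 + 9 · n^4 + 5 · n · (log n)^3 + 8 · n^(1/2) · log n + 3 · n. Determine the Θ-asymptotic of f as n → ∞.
f(n) ∈ Θ(n^4)

Compare the terms by growth order. For large n, n^a · (log n)^b dominates n^a' · (log n)^b' iff a > a', or (a = a' and b > b'). Ranking the 5 terms shows the dominant one is 9 · n^4. Hence f(n) ∈ Θ(n^4).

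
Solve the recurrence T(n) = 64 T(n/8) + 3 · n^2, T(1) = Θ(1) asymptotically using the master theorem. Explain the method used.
T(n) = Θ(n^2 log n)

log_8 64 = 2, and f(n) = 3 · n^2 = Θ(n^(log_8 64)). This is Case 2 of the master theorem: T(n) = Θ(f(n) · log n) = Θ(n^2 log n).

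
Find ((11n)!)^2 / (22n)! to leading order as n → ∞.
((11n)!)^2/(22n)! ~ ((2π·11n)^(1/2) / sqrt(2)) · 2^(−2·11n)  →  0

Write N = 11n. Stirling: N! ~ sqrt(2π N)(N/e)^N and (2N)! ~ sqrt(2π·2N)·(2N/e)^(2N).
  (N!)^2/(2N)! ~ (2π N)^(2/2) (N/e)^(2N) / [sqrt(2π·2N) (2N/e)^(2N)]
     = (2π N)^(2/2) / sqrt(2π·2N) · (N/(2N))^(2N)
     = (2π N)^((2−1)/2) / sqrt(2) · 2^(−2N).
Since 2^2 > 1, the factor 2^(−2N) decays exponentially, so the ratio → 0. Substituting N = 11n gives the stated form.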